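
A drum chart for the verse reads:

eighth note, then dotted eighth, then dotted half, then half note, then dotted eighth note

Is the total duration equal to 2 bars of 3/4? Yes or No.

No

One bar of 3/4 = 12 sixteenth notes, so 2 bars = 24.
In sixteenth notes: eighth note = 2; dotted eighth = 3; dotted half = 12; half note = 8; dotted eighth note = 3.
Adding: 2 + 3 + 12 + 8 + 3 = 28.
28 exceeds 24, so the answer is No.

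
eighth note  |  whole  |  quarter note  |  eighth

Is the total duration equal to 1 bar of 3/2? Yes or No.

Yes

One bar of 3/2 = 12 eighth notes.
Each duration in eighth notes: eighth note = 1; whole = 8; quarter note = 2; eighth = 1.
Sum: 1 + 8 + 2 + 1 = 12.
12 equals 12, so the answer is Yes.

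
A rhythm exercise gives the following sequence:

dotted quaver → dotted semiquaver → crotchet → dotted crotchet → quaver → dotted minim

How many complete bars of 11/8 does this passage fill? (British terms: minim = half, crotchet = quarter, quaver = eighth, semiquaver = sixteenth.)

One bar of 11/8 = 44 thirty-second notes.
In thirty-second notes: dotted quaver = 6; dotted semiquaver = 3; crotchet = 8; dotted crotchet = 12; quaver = 4; dotted minim = 24.
Total: 6 + 3 + 8 + 12 + 4 + 24 = 57.
57 ÷ 44 = 1 complete bar with 13 left over.

1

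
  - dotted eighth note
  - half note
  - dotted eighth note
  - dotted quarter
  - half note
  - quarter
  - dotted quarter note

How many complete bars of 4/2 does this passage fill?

One bar of 4/2 = 32 sixteenth notes.
In sixteenth notes: dotted eighth note = 3; half note = 8; dotted eighth note = 3; dotted quarter = 6; half note = 8; quarter = 4; dotted quarter note = 6.
Altogether 3 + 8 + 3 + 6 + 8 + 4 + 6 = 38.
38 ÷ 32 = 1 complete bar with 6 left over.

1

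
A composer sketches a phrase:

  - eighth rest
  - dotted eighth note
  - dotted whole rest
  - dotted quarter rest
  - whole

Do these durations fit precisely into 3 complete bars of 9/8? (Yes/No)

One bar of 9/8 = 18 sixteenth notes, so 3 bars = 54.
Working in sixteenth notes: eighth rest = 2; dotted eighth note = 3; dotted whole rest = 24; dotted quarter rest = 6; whole = 16.
Sum: 2 + 3 + 24 + 6 + 16 = 51.
51 falls short of 54, so the answer is No.

No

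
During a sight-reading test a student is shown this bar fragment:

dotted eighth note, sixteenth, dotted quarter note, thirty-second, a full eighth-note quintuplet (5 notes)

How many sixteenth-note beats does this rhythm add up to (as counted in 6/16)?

18.5

One sixteenth-note beat = 2 thirty-second notes.
Express everything in thirty-second notes: dotted eighth note = 6; sixteenth = 2; dotted quarter note = 12; thirty-second = 1; a full eighth-note quintuplet (5 notes) (five quintuplet eighths span one half) = 16.
Adding: 6 + 2 + 12 + 1 + 16 = 37.
37 ÷ 2 = 18.5 beats.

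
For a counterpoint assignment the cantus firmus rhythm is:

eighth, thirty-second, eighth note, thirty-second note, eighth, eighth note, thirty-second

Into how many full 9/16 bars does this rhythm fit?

1

One bar of 9/16 = 18 thirty-second notes.
Convert each value to thirty-second notes: eighth = 4; thirty-second = 1; eighth note = 4; thirty-second note = 1; eighth = 4; eighth note = 4; thirty-second = 1.
Altogether 4 + 1 + 4 + 1 + 4 + 4 + 1 = 19.
19 ÷ 18 = 1 complete bar with 1 left over.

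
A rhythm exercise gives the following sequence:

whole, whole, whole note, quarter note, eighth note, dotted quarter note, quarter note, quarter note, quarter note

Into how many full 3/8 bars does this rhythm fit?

12

One bar of 3/8 = 3 eighth notes.
In eighth notes: whole = 8; whole = 8; whole note = 8; quarter note = 2; eighth note = 1; dotted quarter note = 3; quarter note = 2; quarter note = 2; quarter note = 2.
Sum: 8 + 8 + 8 + 2 + 1 + 3 + 2 + 2 + 2 = 36.
36 ÷ 3 = 12 complete bars with 0 left over.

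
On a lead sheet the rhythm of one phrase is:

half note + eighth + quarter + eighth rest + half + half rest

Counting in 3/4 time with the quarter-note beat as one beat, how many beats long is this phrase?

One quarter-note beat = 2 eighth notes.
In eighth notes: half note = 4; eighth = 1; quarter = 2; eighth rest = 1; half = 4; half rest = 4.
Sum: 4 + 1 + 2 + 1 + 4 + 4 = 16.
16 ÷ 2 = 8 beats.

8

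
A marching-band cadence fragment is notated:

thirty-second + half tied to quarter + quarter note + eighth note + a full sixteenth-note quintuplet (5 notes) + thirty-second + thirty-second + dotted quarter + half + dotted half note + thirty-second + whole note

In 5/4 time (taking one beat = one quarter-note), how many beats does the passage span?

One quarter-note beat = 8 thirty-second notes.
Convert each value to thirty-second notes: thirty-second = 1; half tied to quarter (half + quarter) = 24; quarter note = 8; eighth note = 4; a full sixteenth-note quintuplet (5 notes) (five quintuplet sixteenths span one quarter) = 8; thirty-second = 1; thirty-second = 1; dotted quarter = 12; half = 16; dotted half note = 24; thirty-second = 1; whole note = 32.
Altogether 1 + 24 + 8 + 4 + 8 + 1 + 1 + 12 + 16 + 24 + 1 + 32 = 132.
132 ÷ 8 = 16.5 beats.

16.5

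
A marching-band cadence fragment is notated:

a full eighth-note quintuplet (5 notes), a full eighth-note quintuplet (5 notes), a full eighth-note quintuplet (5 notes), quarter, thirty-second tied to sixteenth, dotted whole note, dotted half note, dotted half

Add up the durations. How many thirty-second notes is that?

155

In thirty-second notes: a full eighth-note quintuplet (5 notes) (five quintuplet eighths span one half) = 16; a full eighth-note quintuplet (5 notes) (five quintuplet eighths span one half) = 16; a full eighth-note quintuplet (5 notes) (five quintuplet eighths span one half) = 16; quarter = 8; thirty-second tied to sixteenth (thirty-second + sixteenth) = 3; dotted whole note = 48; dotted half note = 24; dotted half = 24.
Altogether 16 + 16 + 16 + 8 + 3 + 48 + 24 + 24 = 155 thirty-second notes.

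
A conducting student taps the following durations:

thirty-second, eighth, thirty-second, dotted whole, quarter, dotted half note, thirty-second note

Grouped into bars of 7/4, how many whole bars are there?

One bar of 7/4 = 56 thirty-second notes.
Each duration in thirty-second notes: thirty-second = 1; eighth = 4; thirty-second = 1; dotted whole = 48; quarter = 8; dotted half note = 24; thirty-second note = 1.
Altogether 1 + 4 + 1 + 48 + 8 + 24 + 1 = 87.
87 ÷ 56 = 1 complete bar with 31 left over.

1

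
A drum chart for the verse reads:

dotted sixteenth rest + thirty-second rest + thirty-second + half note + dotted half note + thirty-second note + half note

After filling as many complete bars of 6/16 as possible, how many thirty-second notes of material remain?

One bar of 6/16 = 12 thirty-second notes.
Working in thirty-second notes: dotted sixteenth rest = 3; thirty-second rest = 1; thirty-second = 1; half note = 16; dotted half note = 24; thirty-second note = 1; half note = 16.
Adding: 3 + 1 + 1 + 16 + 24 + 1 + 16 = 62.
62 ÷ 12 = 5 complete bars with 2 thirty-second notes remaining.

2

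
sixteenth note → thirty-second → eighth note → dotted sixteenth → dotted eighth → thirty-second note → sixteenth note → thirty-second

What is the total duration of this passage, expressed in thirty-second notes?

Convert each value to thirty-second notes: sixteenth note = 2; thirty-second = 1; eighth note = 4; dotted sixteenth = 3; dotted eighth = 6; thirty-second note = 1; sixteenth note = 2; thirty-second = 1.
Altogether 2 + 1 + 4 + 3 + 6 + 1 + 2 + 1 = 20 thirty-second notes.

20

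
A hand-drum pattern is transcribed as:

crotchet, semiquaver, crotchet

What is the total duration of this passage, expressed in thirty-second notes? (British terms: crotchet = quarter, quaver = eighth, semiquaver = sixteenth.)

Express everything in thirty-second notes: crotchet = 8; semiquaver = 2; crotchet = 8.
Altogether 8 + 2 + 8 = 18 thirty-second notes.

18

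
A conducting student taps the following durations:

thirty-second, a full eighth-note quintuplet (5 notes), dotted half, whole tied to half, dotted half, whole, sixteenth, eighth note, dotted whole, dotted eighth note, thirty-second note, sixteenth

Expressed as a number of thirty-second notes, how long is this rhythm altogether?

Express everything in thirty-second notes: thirty-second = 1; a full eighth-note quintuplet (5 notes) (five quintuplet eighths span one half) = 16; dotted half = 24; whole tied to half (whole + half) = 48; dotted half = 24; whole = 32; sixteenth = 2; eighth note = 4; dotted whole = 48; dotted eighth note = 6; thirty-second note = 1; sixteenth = 2.
Sum: 1 + 16 + 24 + 48 + 24 + 32 + 2 + 4 + 48 + 6 + 1 + 2 = 208 thirty-second notes.

208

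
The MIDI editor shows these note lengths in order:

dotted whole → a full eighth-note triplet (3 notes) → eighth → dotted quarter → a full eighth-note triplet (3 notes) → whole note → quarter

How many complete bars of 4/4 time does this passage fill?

3

One bar of 4/4 = 8 eighth notes.
Working in eighth notes: dotted whole = 12; a full eighth-note triplet (3 notes) (three triplet eighths span one quarter) = 2; eighth = 1; dotted quarter = 3; a full eighth-note triplet (3 notes) (three triplet eighths span one quarter) = 2; whole note = 8; quarter = 2.
Total: 12 + 2 + 1 + 3 + 2 + 8 + 2 = 30.
30 ÷ 8 = 3 complete bars with 6 left over.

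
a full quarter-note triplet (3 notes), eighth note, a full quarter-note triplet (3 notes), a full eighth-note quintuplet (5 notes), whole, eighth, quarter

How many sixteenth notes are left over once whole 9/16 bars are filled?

3

One bar of 9/16 = 9 sixteenth notes.
Working in sixteenth notes: a full quarter-note triplet (3 notes) (three triplet quarters span one half) = 8; eighth note = 2; a full quarter-note triplet (3 notes) (three triplet quarters span one half) = 8; a full eighth-note quintuplet (5 notes) (five quintuplet eighths span one half) = 8; whole = 16; eighth = 2; quarter = 4.
Adding: 8 + 2 + 8 + 8 + 16 + 2 + 4 = 48.
48 ÷ 9 = 5 complete bars with 3 sixteenth notes remaining.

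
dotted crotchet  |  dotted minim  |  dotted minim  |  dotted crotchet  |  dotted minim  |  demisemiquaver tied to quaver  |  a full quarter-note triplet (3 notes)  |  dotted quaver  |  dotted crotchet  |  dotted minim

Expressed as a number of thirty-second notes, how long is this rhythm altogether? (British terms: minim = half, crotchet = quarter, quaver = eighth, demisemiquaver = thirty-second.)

159

Convert each value to thirty-second notes: dotted crotchet = 12; dotted minim = 24; dotted minim = 24; dotted crotchet = 12; dotted minim = 24; demisemiquaver tied to quaver (demisemiquaver + quaver) = 5; a full quarter-note triplet (3 notes) (three triplet quarters span one half) = 16; dotted quaver = 6; dotted crotchet = 12; dotted minim = 24.
Total: 12 + 24 + 24 + 12 + 24 + 5 + 16 + 6 + 12 + 24 = 159 thirty-second notes.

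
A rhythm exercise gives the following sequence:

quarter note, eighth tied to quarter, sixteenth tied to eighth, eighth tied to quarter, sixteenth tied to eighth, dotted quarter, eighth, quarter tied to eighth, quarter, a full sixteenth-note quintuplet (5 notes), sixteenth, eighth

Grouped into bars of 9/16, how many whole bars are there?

One bar of 9/16 = 9 sixteenth notes.
In sixteenth notes: quarter note = 4; eighth tied to quarter (eighth + quarter) = 6; sixteenth tied to eighth (sixteenth + eighth) = 3; eighth tied to quarter (eighth + quarter) = 6; sixteenth tied to eighth (sixteenth + eighth) = 3; dotted quarter = 6; eighth = 2; quarter tied to eighth (quarter + eighth) = 6; quarter = 4; a full sixteenth-note quintuplet (5 notes) (five quintuplet sixteenths span one quarter) = 4; sixteenth = 1; eighth = 2.
Adding: 4 + 6 + 3 + 6 + 3 + 6 + 2 + 6 + 4 + 4 + 1 + 2 = 47.
47 ÷ 9 = 5 complete bars with 2 left over.

5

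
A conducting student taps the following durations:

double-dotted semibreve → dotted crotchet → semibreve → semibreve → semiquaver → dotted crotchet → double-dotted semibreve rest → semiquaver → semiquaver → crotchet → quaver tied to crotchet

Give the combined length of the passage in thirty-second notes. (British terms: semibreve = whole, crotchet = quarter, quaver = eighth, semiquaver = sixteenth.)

226

Convert each value to thirty-second notes: double-dotted semibreve = 56; dotted crotchet = 12; semibreve = 32; semibreve = 32; semiquaver = 2; dotted crotchet = 12; double-dotted semibreve rest = 56; semiquaver = 2; semiquaver = 2; crotchet = 8; quaver tied to crotchet (quaver + crotchet) = 12.
Adding: 56 + 12 + 32 + 32 + 2 + 12 + 56 + 2 + 2 + 8 + 12 = 226 thirty-second notes.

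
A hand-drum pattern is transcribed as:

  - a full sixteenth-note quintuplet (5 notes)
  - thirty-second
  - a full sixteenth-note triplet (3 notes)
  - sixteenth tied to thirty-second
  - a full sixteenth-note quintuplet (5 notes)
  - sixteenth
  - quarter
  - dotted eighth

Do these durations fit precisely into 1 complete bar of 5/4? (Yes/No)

Yes

One bar of 5/4 = 40 thirty-second notes.
Each duration in thirty-second notes: a full sixteenth-note quintuplet (5 notes) (five quintuplet sixteenths span one quarter) = 8; thirty-second = 1; a full sixteenth-note triplet (3 notes) (three triplet sixteenths span one eighth) = 4; sixteenth tied to thirty-second (sixteenth + thirty-second) = 3; a full sixteenth-note quintuplet (5 notes) (five quintuplet sixteenths span one quarter) = 8; sixteenth = 2; quarter = 8; dotted eighth = 6.
Adding: 8 + 1 + 4 + 3 + 8 + 2 + 8 + 6 = 40.
40 equals 40, so the answer is Yes.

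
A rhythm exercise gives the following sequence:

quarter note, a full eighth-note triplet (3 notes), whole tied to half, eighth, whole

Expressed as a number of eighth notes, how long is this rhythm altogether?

In eighth notes: quarter note = 2; a full eighth-note triplet (3 notes) (three triplet eighths span one quarter) = 2; whole tied to half (whole + half) = 12; eighth = 1; whole = 8.
Altogether 2 + 2 + 12 + 1 + 8 = 25 eighth notes.

25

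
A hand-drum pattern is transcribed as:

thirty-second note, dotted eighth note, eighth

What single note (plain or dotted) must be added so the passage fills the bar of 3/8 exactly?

The bar of 3/8 = 12 thirty-second notes.
Convert each value to thirty-second notes: thirty-second note = 1; dotted eighth note = 6; eighth = 4.
Sum: 1 + 6 + 4 = 11.
Remaining: 12 − 11 = 1 thirty-second note, which is a thirty-second note.

thirty-second note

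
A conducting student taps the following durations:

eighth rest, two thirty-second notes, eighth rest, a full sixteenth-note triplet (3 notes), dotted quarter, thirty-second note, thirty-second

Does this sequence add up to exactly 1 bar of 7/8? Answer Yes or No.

Yes

One bar of 7/8 = 28 thirty-second notes.
Convert each value to thirty-second notes: eighth rest = 4; thirty-second note = 1; thirty-second note = 1; eighth rest = 4; a full sixteenth-note triplet (3 notes) (three triplet sixteenths span one eighth) = 4; dotted quarter = 12; thirty-second note = 1; thirty-second = 1.
Total: 4 + 1 + 1 + 4 + 4 + 12 + 1 + 1 = 28.
28 equals 28, so the answer is Yes.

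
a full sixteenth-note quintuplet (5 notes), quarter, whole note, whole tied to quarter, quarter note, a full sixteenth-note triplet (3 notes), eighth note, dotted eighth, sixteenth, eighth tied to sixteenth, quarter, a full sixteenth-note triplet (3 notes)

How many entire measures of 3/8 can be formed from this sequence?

One bar of 3/8 = 6 sixteenth notes.
Working in sixteenth notes: a full sixteenth-note quintuplet (5 notes) (five quintuplet sixteenths span one quarter) = 4; quarter = 4; whole note = 16; whole tied to quarter (whole + quarter) = 20; quarter note = 4; a full sixteenth-note triplet (3 notes) (three triplet sixteenths span one eighth) = 2; eighth note = 2; dotted eighth = 3; sixteenth = 1; eighth tied to sixteenth (eighth + sixteenth) = 3; quarter = 4; a full sixteenth-note triplet (3 notes) (three triplet sixteenths span one eighth) = 2.
Adding: 4 + 4 + 16 + 20 + 4 + 2 + 2 + 3 + 1 + 3 + 4 + 2 = 65.
65 ÷ 6 = 10 complete bars with 5 left over.

10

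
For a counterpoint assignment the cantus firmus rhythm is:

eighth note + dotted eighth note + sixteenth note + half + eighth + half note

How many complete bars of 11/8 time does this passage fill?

1

One bar of 11/8 = 22 sixteenth notes.
Express everything in sixteenth notes: eighth note = 2; dotted eighth note = 3; sixteenth note = 1; half = 8; eighth = 2; half note = 8.
Altogether 2 + 3 + 1 + 8 + 2 + 8 = 24.
24 ÷ 22 = 1 complete bar with 2 left over.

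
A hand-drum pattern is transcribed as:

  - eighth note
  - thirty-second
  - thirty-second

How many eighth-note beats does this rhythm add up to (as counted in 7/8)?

One eighth-note beat = 4 thirty-second notes.
Express everything in thirty-second notes: eighth note = 4; thirty-second = 1; thirty-second = 1.
Total: 4 + 1 + 1 = 6.
6 ÷ 4 = 1.5 beats.

1.5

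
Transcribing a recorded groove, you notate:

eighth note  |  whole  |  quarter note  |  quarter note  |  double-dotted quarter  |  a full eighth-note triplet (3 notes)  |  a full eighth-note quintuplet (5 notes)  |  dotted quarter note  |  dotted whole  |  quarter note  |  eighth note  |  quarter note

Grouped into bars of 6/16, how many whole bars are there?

14

One bar of 6/16 = 6 sixteenth notes.
Express everything in sixteenth notes: eighth note = 2; whole = 16; quarter note = 4; quarter note = 4; double-dotted quarter = 7; a full eighth-note triplet (3 notes) (three triplet eighths span one quarter) = 4; a full eighth-note quintuplet (5 notes) (five quintuplet eighths span one half) = 8; dotted quarter note = 6; dotted whole = 24; quarter note = 4; eighth note = 2; quarter note = 4.
Total: 2 + 16 + 4 + 4 + 7 + 4 + 8 + 6 + 24 + 4 + 2 + 4 = 85.
85 ÷ 6 = 14 complete bars with 1 left over.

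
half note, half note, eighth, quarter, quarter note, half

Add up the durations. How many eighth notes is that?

17

Express everything in eighth notes: half note = 4; half note = 4; eighth = 1; quarter = 2; quarter note = 2; half = 4.
Altogether 4 + 4 + 1 + 2 + 2 + 4 = 17 eighth notes.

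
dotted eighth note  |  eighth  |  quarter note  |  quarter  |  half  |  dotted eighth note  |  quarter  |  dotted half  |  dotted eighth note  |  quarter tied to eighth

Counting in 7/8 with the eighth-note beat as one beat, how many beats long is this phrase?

24.5

One eighth-note beat = 2 sixteenth notes.
Express everything in sixteenth notes: dotted eighth note = 3; eighth = 2; quarter note = 4; quarter = 4; half = 8; dotted eighth note = 3; quarter = 4; dotted half = 12; dotted eighth note = 3; quarter tied to eighth (quarter + eighth) = 6.
Total: 3 + 2 + 4 + 4 + 8 + 3 + 4 + 12 + 3 + 6 = 49.
49 ÷ 2 = 24.5 beats.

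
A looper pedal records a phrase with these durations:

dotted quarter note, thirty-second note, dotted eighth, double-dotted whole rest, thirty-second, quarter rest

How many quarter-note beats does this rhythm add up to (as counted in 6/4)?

One quarter-note beat = 8 thirty-second notes.
In thirty-second notes: dotted quarter note = 12; thirty-second note = 1; dotted eighth = 6; double-dotted whole rest = 56; thirty-second = 1; quarter rest = 8.
Total: 12 + 1 + 6 + 56 + 1 + 8 = 84.
84 ÷ 8 = 10.5 beats.

10.5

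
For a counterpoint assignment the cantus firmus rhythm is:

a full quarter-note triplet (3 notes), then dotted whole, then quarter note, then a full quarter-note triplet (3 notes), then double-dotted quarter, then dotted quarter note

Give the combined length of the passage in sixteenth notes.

In sixteenth notes: a full quarter-note triplet (3 notes) (three triplet quarters span one half) = 8; dotted whole = 24; quarter note = 4; a full quarter-note triplet (3 notes) (three triplet quarters span one half) = 8; double-dotted quarter = 7; dotted quarter note = 6.
Total: 8 + 24 + 4 + 8 + 7 + 6 = 57 sixteenth notes.

57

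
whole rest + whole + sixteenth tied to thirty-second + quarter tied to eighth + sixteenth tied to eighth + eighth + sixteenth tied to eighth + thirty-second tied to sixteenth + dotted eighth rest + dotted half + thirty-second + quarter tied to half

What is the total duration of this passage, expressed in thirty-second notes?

In thirty-second notes: whole rest = 32; whole = 32; sixteenth tied to thirty-second (sixteenth + thirty-second) = 3; quarter tied to eighth (quarter + eighth) = 12; sixteenth tied to eighth (sixteenth + eighth) = 6; eighth = 4; sixteenth tied to eighth (sixteenth + eighth) = 6; thirty-second tied to sixteenth (thirty-second + sixteenth) = 3; dotted eighth rest = 6; dotted half = 24; thirty-second = 1; quarter tied to half (quarter + half) = 24.
Total: 32 + 32 + 3 + 12 + 6 + 4 + 6 + 3 + 6 + 24 + 1 + 24 = 153 thirty-second notes.

153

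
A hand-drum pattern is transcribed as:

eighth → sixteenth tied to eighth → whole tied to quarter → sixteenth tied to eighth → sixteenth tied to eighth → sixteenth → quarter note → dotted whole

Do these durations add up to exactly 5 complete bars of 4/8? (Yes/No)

No

One bar of 4/8 = 8 sixteenth notes, so 5 bars = 40.
In sixteenth notes: eighth = 2; sixteenth tied to eighth (sixteenth + eighth) = 3; whole tied to quarter (whole + quarter) = 20; sixteenth tied to eighth (sixteenth + eighth) = 3; sixteenth tied to eighth (sixteenth + eighth) = 3; sixteenth = 1; quarter note = 4; dotted whole = 24.
Sum: 2 + 3 + 20 + 3 + 3 + 1 + 4 + 24 = 60.
60 exceeds 40, so the answer is No.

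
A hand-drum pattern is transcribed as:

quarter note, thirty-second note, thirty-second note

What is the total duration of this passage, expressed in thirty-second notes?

10

Express everything in thirty-second notes: quarter note = 8; thirty-second note = 1; thirty-second note = 1.
Total: 8 + 1 + 1 = 10 thirty-second notes.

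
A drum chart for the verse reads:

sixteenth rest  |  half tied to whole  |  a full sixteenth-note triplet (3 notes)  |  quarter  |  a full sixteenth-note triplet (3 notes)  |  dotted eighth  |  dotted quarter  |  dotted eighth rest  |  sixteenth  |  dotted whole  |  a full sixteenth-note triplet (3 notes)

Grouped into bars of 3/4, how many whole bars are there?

One bar of 3/4 = 12 sixteenth notes.
Convert each value to sixteenth notes: sixteenth rest = 1; half tied to whole (half + whole) = 24; a full sixteenth-note triplet (3 notes) (three triplet sixteenths span one eighth) = 2; quarter = 4; a full sixteenth-note triplet (3 notes) (three triplet sixteenths span one eighth) = 2; dotted eighth = 3; dotted quarter = 6; dotted eighth rest = 3; sixteenth = 1; dotted whole = 24; a full sixteenth-note triplet (3 notes) (three triplet sixteenths span one eighth) = 2.
Total: 1 + 24 + 2 + 4 + 2 + 3 + 6 + 3 + 1 + 24 + 2 = 72.
72 ÷ 12 = 6 complete bars with 0 left over.

6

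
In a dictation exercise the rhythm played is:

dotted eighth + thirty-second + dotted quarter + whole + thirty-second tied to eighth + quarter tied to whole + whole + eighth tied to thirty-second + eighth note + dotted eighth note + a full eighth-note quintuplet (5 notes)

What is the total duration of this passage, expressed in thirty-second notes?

159

Convert each value to thirty-second notes: dotted eighth = 6; thirty-second = 1; dotted quarter = 12; whole = 32; thirty-second tied to eighth (thirty-second + eighth) = 5; quarter tied to whole (quarter + whole) = 40; whole = 32; eighth tied to thirty-second (eighth + thirty-second) = 5; eighth note = 4; dotted eighth note = 6; a full eighth-note quintuplet (5 notes) (five quintuplet eighths span one half) = 16.
Sum: 6 + 1 + 12 + 32 + 5 + 40 + 32 + 5 + 4 + 6 + 16 = 159 thirty-second notes.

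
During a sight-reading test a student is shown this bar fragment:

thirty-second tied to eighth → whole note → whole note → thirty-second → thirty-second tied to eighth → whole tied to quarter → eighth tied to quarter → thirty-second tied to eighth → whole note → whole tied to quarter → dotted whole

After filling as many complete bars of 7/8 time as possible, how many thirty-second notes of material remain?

0

One bar of 7/8 = 28 thirty-second notes.
Express everything in thirty-second notes: thirty-second tied to eighth (thirty-second + eighth) = 5; whole note = 32; whole note = 32; thirty-second = 1; thirty-second tied to eighth (thirty-second + eighth) = 5; whole tied to quarter (whole + quarter) = 40; eighth tied to quarter (eighth + quarter) = 12; thirty-second tied to eighth (thirty-second + eighth) = 5; whole note = 32; whole tied to quarter (whole + quarter) = 40; dotted whole = 48.
Total: 5 + 32 + 32 + 1 + 5 + 40 + 12 + 5 + 32 + 40 + 48 = 252.
252 ÷ 28 = 9 complete bars with 0 thirty-second notes remaining.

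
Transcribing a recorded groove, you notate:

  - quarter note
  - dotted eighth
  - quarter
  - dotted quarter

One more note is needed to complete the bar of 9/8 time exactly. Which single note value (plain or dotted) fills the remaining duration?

The bar of 9/8 = 18 sixteenth notes.
Each duration in sixteenth notes: quarter note = 4; dotted eighth = 3; quarter = 4; dotted quarter = 6.
Adding: 4 + 3 + 4 + 6 = 17.
Remaining: 18 − 17 = 1 sixteenth note, which is a sixteenth note.

sixteenth note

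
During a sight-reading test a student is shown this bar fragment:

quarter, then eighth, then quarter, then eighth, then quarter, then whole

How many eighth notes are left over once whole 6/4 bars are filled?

One bar of 6/4 = 12 eighth notes.
Convert each value to eighth notes: quarter = 2; eighth = 1; quarter = 2; eighth = 1; quarter = 2; whole = 8.
Adding: 2 + 1 + 2 + 1 + 2 + 8 = 16.
16 ÷ 12 = 1 complete bar with 4 eighth notes remaining.

4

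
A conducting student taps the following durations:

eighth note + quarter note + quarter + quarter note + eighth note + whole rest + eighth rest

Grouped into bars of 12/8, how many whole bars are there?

1

One bar of 12/8 = 12 eighth notes.
Express everything in eighth notes: eighth note = 1; quarter note = 2; quarter = 2; quarter note = 2; eighth note = 1; whole rest = 8; eighth rest = 1.
Sum: 1 + 2 + 2 + 2 + 1 + 8 + 1 = 17.
17 ÷ 12 = 1 complete bar with 5 left over.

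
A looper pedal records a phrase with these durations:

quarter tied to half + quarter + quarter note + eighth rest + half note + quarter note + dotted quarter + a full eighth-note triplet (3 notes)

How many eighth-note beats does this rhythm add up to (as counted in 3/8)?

One eighth-note beat = 2 sixteenth notes.
In sixteenth notes: quarter tied to half (quarter + half) = 12; quarter = 4; quarter note = 4; eighth rest = 2; half note = 8; quarter note = 4; dotted quarter = 6; a full eighth-note triplet (3 notes) (three triplet eighths span one quarter) = 4.
Adding: 12 + 4 + 4 + 2 + 8 + 4 + 6 + 4 = 44.
44 ÷ 2 = 22 beats.

22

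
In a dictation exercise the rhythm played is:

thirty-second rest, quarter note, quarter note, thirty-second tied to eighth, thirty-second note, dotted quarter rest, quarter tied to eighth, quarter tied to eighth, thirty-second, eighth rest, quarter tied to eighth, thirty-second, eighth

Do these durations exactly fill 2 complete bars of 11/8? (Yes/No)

No

One bar of 11/8 = 44 thirty-second notes, so 2 bars = 88.
In thirty-second notes: thirty-second rest = 1; quarter note = 8; quarter note = 8; thirty-second tied to eighth (thirty-second + eighth) = 5; thirty-second note = 1; dotted quarter rest = 12; quarter tied to eighth (quarter + eighth) = 12; quarter tied to eighth (quarter + eighth) = 12; thirty-second = 1; eighth rest = 4; quarter tied to eighth (quarter + eighth) = 12; thirty-second = 1; eighth = 4.
Sum: 1 + 8 + 8 + 5 + 1 + 12 + 12 + 12 + 1 + 4 + 12 + 1 + 4 = 81.
81 falls short of 88, so the answer is No.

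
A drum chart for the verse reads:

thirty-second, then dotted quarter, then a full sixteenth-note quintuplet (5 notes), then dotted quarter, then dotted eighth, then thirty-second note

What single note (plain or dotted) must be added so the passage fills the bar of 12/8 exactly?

The bar of 12/8 = 48 thirty-second notes.
Express everything in thirty-second notes: thirty-second = 1; dotted quarter = 12; a full sixteenth-note quintuplet (5 notes) (five quintuplet sixteenths span one quarter) = 8; dotted quarter = 12; dotted eighth = 6; thirty-second note = 1.
Adding: 1 + 12 + 8 + 12 + 6 + 1 = 40.
Remaining: 48 − 40 = 8 thirty-second notes, which is a quarter note.

quarter note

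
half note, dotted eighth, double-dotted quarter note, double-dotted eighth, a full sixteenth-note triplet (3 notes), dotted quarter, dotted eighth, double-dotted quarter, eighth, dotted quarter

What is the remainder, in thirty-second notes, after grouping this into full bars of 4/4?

31

One bar of 4/4 = 32 thirty-second notes.
Express everything in thirty-second notes: half note = 16; dotted eighth = 6; double-dotted quarter note = 14; double-dotted eighth = 7; a full sixteenth-note triplet (3 notes) (three triplet sixteenths span one eighth) = 4; dotted quarter = 12; dotted eighth = 6; double-dotted quarter = 14; eighth = 4; dotted quarter = 12.
Altogether 16 + 6 + 14 + 7 + 4 + 12 + 6 + 14 + 4 + 12 = 95.
95 ÷ 32 = 2 complete bars with 31 thirty-second notes remaining.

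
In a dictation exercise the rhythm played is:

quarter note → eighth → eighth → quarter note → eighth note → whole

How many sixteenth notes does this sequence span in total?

30

Convert each value to sixteenth notes: quarter note = 4; eighth = 2; eighth = 2; quarter note = 4; eighth note = 2; whole = 16.
Altogether 4 + 2 + 2 + 4 + 2 + 16 = 30 sixteenth notes.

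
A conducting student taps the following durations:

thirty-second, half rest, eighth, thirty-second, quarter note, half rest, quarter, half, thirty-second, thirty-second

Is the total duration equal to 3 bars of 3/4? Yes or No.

One bar of 3/4 = 24 thirty-second notes, so 3 bars = 72.
In thirty-second notes: thirty-second = 1; half rest = 16; eighth = 4; thirty-second = 1; quarter note = 8; half rest = 16; quarter = 8; half = 16; thirty-second = 1; thirty-second = 1.
Adding: 1 + 16 + 4 + 1 + 8 + 16 + 8 + 16 + 1 + 1 = 72.
72 equals 72, so the answer is Yes.

Yes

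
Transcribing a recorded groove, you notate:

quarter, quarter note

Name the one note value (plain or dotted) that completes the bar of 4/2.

The bar of 4/2 = 8 quarter notes.
Each duration in quarter notes: quarter = 1; quarter note = 1.
Sum: 1 + 1 = 2.
Remaining: 8 − 2 = 6 quarter notes, which is a dotted whole note.

dotted whole note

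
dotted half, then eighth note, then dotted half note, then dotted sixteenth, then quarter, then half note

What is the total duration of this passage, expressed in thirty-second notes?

In thirty-second notes: dotted half = 24; eighth note = 4; dotted half note = 24; dotted sixteenth = 3; quarter = 8; half note = 16.
Altogether 24 + 4 + 24 + 3 + 8 + 16 = 79 thirty-second notes.

79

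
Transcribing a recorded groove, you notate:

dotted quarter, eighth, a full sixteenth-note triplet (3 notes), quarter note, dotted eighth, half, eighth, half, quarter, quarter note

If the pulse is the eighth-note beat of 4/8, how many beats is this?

One eighth-note beat = 2 sixteenth notes.
Express everything in sixteenth notes: dotted quarter = 6; eighth = 2; a full sixteenth-note triplet (3 notes) (three triplet sixteenths span one eighth) = 2; quarter note = 4; dotted eighth = 3; half = 8; eighth = 2; half = 8; quarter = 4; quarter note = 4.
Total: 6 + 2 + 2 + 4 + 3 + 8 + 2 + 8 + 4 + 4 = 43.
43 ÷ 2 = 21.5 beats.

21.5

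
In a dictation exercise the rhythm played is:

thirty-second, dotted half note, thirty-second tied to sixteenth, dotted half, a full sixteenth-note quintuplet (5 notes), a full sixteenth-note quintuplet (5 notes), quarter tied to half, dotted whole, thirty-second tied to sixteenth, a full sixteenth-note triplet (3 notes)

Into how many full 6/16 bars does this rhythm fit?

12

One bar of 6/16 = 12 thirty-second notes.
In thirty-second notes: thirty-second = 1; dotted half note = 24; thirty-second tied to sixteenth (thirty-second + sixteenth) = 3; dotted half = 24; a full sixteenth-note quintuplet (5 notes) (five quintuplet sixteenths span one quarter) = 8; a full sixteenth-note quintuplet (5 notes) (five quintuplet sixteenths span one quarter) = 8; quarter tied to half (quarter + half) = 24; dotted whole = 48; thirty-second tied to sixteenth (thirty-second + sixteenth) = 3; a full sixteenth-note triplet (3 notes) (three triplet sixteenths span one eighth) = 4.
Adding: 1 + 24 + 3 + 24 + 8 + 8 + 24 + 48 + 3 + 4 = 147.
147 ÷ 12 = 12 complete bars with 3 left over.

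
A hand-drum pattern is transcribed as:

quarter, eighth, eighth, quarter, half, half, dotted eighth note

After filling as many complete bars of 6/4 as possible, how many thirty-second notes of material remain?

One bar of 6/4 = 24 sixteenth notes.
Each duration in sixteenth notes: quarter = 4; eighth = 2; eighth = 2; quarter = 4; half = 8; half = 8; dotted eighth note = 3.
Adding: 4 + 2 + 2 + 4 + 8 + 8 + 3 = 31.
31 ÷ 24 = 1 complete bar with 7 sixteenth notes remaining = 14 thirty-second notes.

14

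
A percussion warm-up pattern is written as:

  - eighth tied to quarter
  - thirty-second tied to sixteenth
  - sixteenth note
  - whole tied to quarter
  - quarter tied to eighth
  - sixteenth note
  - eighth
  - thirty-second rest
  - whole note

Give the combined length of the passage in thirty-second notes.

Working in thirty-second notes: eighth tied to quarter (eighth + quarter) = 12; thirty-second tied to sixteenth (thirty-second + sixteenth) = 3; sixteenth note = 2; whole tied to quarter (whole + quarter) = 40; quarter tied to eighth (quarter + eighth) = 12; sixteenth note = 2; eighth = 4; thirty-second rest = 1; whole note = 32.
Adding: 12 + 3 + 2 + 40 + 12 + 2 + 4 + 1 + 32 = 108 thirty-second notes.

108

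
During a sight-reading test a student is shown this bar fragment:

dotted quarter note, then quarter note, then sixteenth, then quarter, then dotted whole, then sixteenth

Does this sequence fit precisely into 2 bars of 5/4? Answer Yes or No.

Yes

One bar of 5/4 = 20 sixteenth notes, so 2 bars = 40.
Express everything in sixteenth notes: dotted quarter note = 6; quarter note = 4; sixteenth = 1; quarter = 4; dotted whole = 24; sixteenth = 1.
Altogether 6 + 4 + 1 + 4 + 24 + 1 = 40.
40 equals 40, so the answer is Yes.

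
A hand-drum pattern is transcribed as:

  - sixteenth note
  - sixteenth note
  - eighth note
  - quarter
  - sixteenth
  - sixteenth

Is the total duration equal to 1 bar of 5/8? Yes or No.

Yes

One bar of 5/8 = 10 sixteenth notes.
Convert each value to sixteenth notes: sixteenth note = 1; sixteenth note = 1; eighth note = 2; quarter = 4; sixteenth = 1; sixteenth = 1.
Altogether 1 + 1 + 2 + 4 + 1 + 1 = 10.
10 equals 10, so the answer is Yes.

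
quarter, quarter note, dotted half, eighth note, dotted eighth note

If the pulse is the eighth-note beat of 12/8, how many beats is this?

12.5

One eighth-note beat = 2 sixteenth notes.
Each duration in sixteenth notes: quarter = 4; quarter note = 4; dotted half = 12; eighth note = 2; dotted eighth note = 3.
Adding: 4 + 4 + 12 + 2 + 3 = 25.
25 ÷ 2 = 12.5 beats.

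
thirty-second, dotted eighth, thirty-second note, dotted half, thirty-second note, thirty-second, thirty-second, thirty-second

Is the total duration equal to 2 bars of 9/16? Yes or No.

Yes

One bar of 9/16 = 18 thirty-second notes, so 2 bars = 36.
In thirty-second notes: thirty-second = 1; dotted eighth = 6; thirty-second note = 1; dotted half = 24; thirty-second note = 1; thirty-second = 1; thirty-second = 1; thirty-second = 1.
Total: 1 + 6 + 1 + 24 + 1 + 1 + 1 + 1 = 36.
36 equals 36, so the answer is Yes.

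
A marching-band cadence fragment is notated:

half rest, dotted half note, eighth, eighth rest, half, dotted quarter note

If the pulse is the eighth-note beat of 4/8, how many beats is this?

One eighth-note beat = 2 sixteenth notes.
In sixteenth notes: half rest = 8; dotted half note = 12; eighth = 2; eighth rest = 2; half = 8; dotted quarter note = 6.
Sum: 8 + 12 + 2 + 2 + 8 + 6 = 38.
38 ÷ 2 = 19 beats.

19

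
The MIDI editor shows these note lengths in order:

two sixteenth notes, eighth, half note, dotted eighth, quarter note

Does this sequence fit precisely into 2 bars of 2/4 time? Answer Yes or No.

One bar of 2/4 = 8 sixteenth notes, so 2 bars = 16.
Express everything in sixteenth notes: sixteenth note = 1; sixteenth note = 1; eighth = 2; half note = 8; dotted eighth = 3; quarter note = 4.
Total: 1 + 1 + 2 + 8 + 3 + 4 = 19.
19 exceeds 16, so the answer is No.

No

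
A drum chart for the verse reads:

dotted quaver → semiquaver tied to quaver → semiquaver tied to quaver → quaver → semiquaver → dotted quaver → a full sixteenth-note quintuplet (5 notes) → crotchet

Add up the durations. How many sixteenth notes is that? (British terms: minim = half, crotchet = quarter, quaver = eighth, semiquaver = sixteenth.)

23

In sixteenth notes: dotted quaver = 3; semiquaver tied to quaver (semiquaver + quaver) = 3; semiquaver tied to quaver (semiquaver + quaver) = 3; quaver = 2; semiquaver = 1; dotted quaver = 3; a full sixteenth-note quintuplet (5 notes) (five quintuplet sixteenths span one quarter) = 4; crotchet = 4.
Sum: 3 + 3 + 3 + 2 + 1 + 3 + 4 + 4 = 23 sixteenth notes.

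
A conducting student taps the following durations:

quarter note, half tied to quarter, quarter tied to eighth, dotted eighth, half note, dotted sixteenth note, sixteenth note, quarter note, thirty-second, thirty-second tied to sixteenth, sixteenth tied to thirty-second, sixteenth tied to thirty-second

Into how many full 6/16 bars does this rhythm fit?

7

One bar of 6/16 = 12 thirty-second notes.
Convert each value to thirty-second notes: quarter note = 8; half tied to quarter (half + quarter) = 24; quarter tied to eighth (quarter + eighth) = 12; dotted eighth = 6; half note = 16; dotted sixteenth note = 3; sixteenth note = 2; quarter note = 8; thirty-second = 1; thirty-second tied to sixteenth (thirty-second + sixteenth) = 3; sixteenth tied to thirty-second (sixteenth + thirty-second) = 3; sixteenth tied to thirty-second (sixteenth + thirty-second) = 3.
Total: 8 + 24 + 12 + 6 + 16 + 3 + 2 + 8 + 1 + 3 + 3 + 3 = 89.
89 ÷ 12 = 7 complete bars with 5 left over.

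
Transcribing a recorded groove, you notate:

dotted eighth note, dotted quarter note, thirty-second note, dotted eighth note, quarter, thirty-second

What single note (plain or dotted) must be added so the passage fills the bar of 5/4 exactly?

dotted eighth note

The bar of 5/4 = 40 thirty-second notes.
Each duration in thirty-second notes: dotted eighth note = 6; dotted quarter note = 12; thirty-second note = 1; dotted eighth note = 6; quarter = 8; thirty-second = 1.
Altogether 6 + 12 + 1 + 6 + 8 + 1 = 34.
Remaining: 40 − 34 = 6 thirty-second notes, which is a dotted eighth note.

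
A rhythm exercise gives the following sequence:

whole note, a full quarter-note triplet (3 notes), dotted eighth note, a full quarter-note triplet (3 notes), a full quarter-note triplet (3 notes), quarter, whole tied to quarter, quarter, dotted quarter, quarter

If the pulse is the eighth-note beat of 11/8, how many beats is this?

One eighth-note beat = 2 sixteenth notes.
Each duration in sixteenth notes: whole note = 16; a full quarter-note triplet (3 notes) (three triplet quarters span one half) = 8; dotted eighth note = 3; a full quarter-note triplet (3 notes) (three triplet quarters span one half) = 8; a full quarter-note triplet (3 notes) (three triplet quarters span one half) = 8; quarter = 4; whole tied to quarter (whole + quarter) = 20; quarter = 4; dotted quarter = 6; quarter = 4.
Total: 16 + 8 + 3 + 8 + 8 + 4 + 20 + 4 + 6 + 4 = 81.
81 ÷ 2 = 40.5 beats.

40.5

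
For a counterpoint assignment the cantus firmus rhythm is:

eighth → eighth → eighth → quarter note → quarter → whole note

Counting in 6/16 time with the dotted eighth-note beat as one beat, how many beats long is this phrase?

One dotted eighth-note beat = 3 sixteenth notes.
Express everything in sixteenth notes: eighth = 2; eighth = 2; eighth = 2; quarter note = 4; quarter = 4; whole note = 16.
Total: 2 + 2 + 2 + 4 + 4 + 16 = 30.
30 ÷ 3 = 10 beats.

10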